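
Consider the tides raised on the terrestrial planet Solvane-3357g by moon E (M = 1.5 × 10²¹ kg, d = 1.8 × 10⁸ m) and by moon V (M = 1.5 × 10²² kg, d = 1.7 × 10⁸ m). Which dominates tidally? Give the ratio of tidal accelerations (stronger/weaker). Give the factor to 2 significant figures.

The tide-raising term goes as M/d³ (the gradient of a 1/d² field).
Moon E: (1.5 × 10²¹) / (1.8 × 10⁸)³ = 2.572 × 10⁻⁴
Moon V: (1.5 × 10²²) / (1.7 × 10⁸)³ = 3.053 × 10⁻³
Ratio (larger/smaller) = 12

Moon V, by a factor of ≈ 12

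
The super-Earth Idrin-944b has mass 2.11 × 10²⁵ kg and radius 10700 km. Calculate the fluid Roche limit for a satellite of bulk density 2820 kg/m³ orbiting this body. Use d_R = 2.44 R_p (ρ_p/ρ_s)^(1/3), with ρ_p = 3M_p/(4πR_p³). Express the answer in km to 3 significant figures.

29600 km

ρ_p = 3M_p/(4πR_p³) = 3 × (2.11 × 10²⁵) / (4π × (1.07 × 10⁷ m)³) = 4110 kg/m³
d_R = 2.44 × 10700 km × (4110/2820)^(1/3)
    = 29600 km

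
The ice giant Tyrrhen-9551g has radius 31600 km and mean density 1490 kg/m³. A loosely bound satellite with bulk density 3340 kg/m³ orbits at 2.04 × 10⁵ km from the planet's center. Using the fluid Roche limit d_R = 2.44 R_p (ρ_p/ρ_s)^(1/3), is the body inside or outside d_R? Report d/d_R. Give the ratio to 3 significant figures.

outside; d/d_R ≈ 3.46

d_R = 2.44 × (31600 km) × (1490/3340)^(1/3) = 58910 km
d/d_R = (2.04 × 10⁵) / (58910) = 3.46
Since d/d_R > 1, the body is outside the Roche limit.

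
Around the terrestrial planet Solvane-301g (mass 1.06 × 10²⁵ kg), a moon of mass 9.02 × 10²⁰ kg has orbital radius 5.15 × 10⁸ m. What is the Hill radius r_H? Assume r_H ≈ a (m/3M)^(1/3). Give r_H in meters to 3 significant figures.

r_H ≈ a (m/3M)^(1/3)
    = (5.15 × 10⁸) × (9.02 × 10²⁰ / (3 × 1.06 × 10²⁵))^(1/3)
    = 1.57 × 10⁷ m

1.57 × 10⁷ m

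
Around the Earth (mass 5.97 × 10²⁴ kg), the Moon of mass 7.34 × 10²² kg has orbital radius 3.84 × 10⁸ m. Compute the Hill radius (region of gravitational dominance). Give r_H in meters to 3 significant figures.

r_H ≈ a (m/3M)^(1/3)
    = (3.84 × 10⁸) × (7.34 × 10²² / (3 × 5.97 × 10²⁴))^(1/3)
    = 6.15 × 10⁷ m

6.15 × 10⁷ m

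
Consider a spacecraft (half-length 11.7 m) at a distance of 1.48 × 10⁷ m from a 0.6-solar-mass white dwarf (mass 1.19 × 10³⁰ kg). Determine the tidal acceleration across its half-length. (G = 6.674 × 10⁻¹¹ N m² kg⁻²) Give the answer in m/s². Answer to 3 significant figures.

Differencing GM/(d−r)² and GM/d² to first order in r/d gives 2GMr/d³.
Δg = 2GMr/d³
   = 2 × (6.674 × 10⁻¹¹) × (1.19 × 10³⁰) × (11.7) / (1.48 × 10⁷)³
   = 5.73 × 10⁻¹ m/s²

5.73 × 10⁻¹ m/s²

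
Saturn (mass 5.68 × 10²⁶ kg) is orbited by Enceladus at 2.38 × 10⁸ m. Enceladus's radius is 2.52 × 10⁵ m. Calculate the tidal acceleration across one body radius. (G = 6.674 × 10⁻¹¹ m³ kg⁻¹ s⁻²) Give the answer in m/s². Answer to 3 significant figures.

1.42 × 10⁻³ m/s²

Differencing GM/(d−r)² and GM/d² to first order in r/d gives 2GMr/d³.
Δg = 2GMr/d³
   = 2 × (6.674 × 10⁻¹¹) × (5.68 × 10²⁶) × (2.52 × 10⁵) / (2.38 × 10⁸)³
   = 1.42 × 10⁻³ m/s²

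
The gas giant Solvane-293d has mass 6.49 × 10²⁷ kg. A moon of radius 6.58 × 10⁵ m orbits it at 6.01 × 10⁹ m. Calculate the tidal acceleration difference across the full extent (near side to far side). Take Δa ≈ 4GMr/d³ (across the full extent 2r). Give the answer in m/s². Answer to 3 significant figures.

5.25 × 10⁻⁶ m/s²

Δg = 4GMr/d³
   = 4 × (6.674 × 10⁻¹¹) × (6.49 × 10²⁷) × (6.58 × 10⁵) / (6.01 × 10⁹)³
   = 5.25 × 10⁻⁶ m/s²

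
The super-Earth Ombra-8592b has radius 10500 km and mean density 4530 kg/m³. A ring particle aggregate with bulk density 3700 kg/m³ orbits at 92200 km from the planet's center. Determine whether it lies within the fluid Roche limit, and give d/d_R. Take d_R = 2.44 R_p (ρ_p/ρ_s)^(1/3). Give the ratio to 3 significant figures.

d_R = 2.44 × (10500 km) × (4530/3700)^(1/3) = 27410 km
d/d_R = (92200) / (27410) = 3.36
Since d/d_R > 1, the body is outside the Roche limit.

outside; d/d_R ≈ 3.36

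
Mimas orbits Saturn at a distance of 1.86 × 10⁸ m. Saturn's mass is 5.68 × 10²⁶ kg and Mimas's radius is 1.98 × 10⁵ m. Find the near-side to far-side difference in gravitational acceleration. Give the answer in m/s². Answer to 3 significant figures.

4.67 × 10⁻³ m/s²

Differencing GM/(d−r)² and GM/(d+r)² to first order in r/d gives 4GMr/d³.
Δg = 4GMr/d³
   = 4 × (6.674 × 10⁻¹¹) × (5.68 × 10²⁶) × (1.98 × 10⁵) / (1.86 × 10⁸)³
   = 4.67 × 10⁻³ m/s²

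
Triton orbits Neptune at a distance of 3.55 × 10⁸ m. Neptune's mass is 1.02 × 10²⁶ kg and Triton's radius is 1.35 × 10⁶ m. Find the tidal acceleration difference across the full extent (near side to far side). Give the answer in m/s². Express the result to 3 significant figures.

8.22 × 10⁻⁴ m/s²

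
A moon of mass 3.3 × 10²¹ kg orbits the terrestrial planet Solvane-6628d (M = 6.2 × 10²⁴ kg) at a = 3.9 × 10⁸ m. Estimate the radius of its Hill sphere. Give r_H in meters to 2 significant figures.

r_H ≈ a (m/3M)^(1/3)
    = (3.9 × 10⁸) × (3.3 × 10²¹ / (3 × 6.2 × 10²⁴))^(1/3)
    = 2.2 × 10⁷ m

2.2 × 10⁷ m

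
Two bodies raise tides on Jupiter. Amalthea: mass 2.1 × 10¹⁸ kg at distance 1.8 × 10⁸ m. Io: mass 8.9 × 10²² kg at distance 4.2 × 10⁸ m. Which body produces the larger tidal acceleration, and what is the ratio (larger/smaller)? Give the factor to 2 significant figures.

Io, by a factor of ≈ 3300

Tidal stretch scales as M/d³; compute that for each body.
Amalthea: (2.1 × 10¹⁸) / (1.8 × 10⁸)³ = 3.601 × 10⁻⁷
Io: (8.9 × 10²²) / (4.2 × 10⁸)³ = 1.201 × 10⁻³
Ratio (larger/smaller) = 3300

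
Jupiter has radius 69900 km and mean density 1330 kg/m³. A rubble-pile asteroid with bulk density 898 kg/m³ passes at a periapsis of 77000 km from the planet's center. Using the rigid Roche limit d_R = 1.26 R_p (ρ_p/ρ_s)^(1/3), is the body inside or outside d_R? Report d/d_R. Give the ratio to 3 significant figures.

d_R = 1.26 × (69900 km) × (1330/898)^(1/3) = 1.004 × 10⁵ km
d/d_R = (77000) / (1.004 × 10⁵) = 0.767
Since d/d_R < 1, the body is inside the Roche limit.

inside; d/d_R ≈ 0.767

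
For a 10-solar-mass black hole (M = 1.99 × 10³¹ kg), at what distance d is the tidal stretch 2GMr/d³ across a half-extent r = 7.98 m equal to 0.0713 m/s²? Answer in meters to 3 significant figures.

6.67 × 10⁷ m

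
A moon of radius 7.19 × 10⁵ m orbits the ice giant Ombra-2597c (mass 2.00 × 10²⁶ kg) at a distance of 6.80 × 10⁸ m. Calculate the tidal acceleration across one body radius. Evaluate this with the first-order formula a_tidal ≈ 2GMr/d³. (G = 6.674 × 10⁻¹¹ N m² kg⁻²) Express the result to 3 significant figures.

6.10 × 10⁻⁵ m/s²

Since r ≪ d, expand the inverse-square field across one radius to get the leading 2GMr/d³ term.
a_tidal = 2GMr/d³
        = 2 × (6.674 × 10⁻¹¹) × (2.00 × 10²⁶) × (7.19 × 10⁵) / (6.80 × 10⁸)³
        = 6.10 × 10⁻⁵ m/s²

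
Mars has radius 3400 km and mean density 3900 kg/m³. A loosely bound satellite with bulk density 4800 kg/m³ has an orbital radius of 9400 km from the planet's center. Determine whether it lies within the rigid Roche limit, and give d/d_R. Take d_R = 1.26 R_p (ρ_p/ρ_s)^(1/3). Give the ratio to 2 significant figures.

outside; d/d_R ≈ 2.4

d_R = 1.26 × (3400 km) × (3900/4800)^(1/3) = 3998 km
d/d_R = (9400) / (3998) = 2.4
Since d/d_R > 1, the body is outside the Roche limit.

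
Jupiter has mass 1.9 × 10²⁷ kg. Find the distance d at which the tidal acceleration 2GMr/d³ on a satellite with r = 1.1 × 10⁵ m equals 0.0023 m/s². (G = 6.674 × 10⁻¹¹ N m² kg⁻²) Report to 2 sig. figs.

2.3 × 10⁸ m

2GMr/d³ = a_tidal  ⇒  d = (2GMr / a_tidal)^(1/3)
d = (2 × 6.674×10⁻¹¹ × (1.9 × 10²⁷) × (1.1 × 10⁵) / (0.0023))^(1/3)
  = 2.3 × 10⁸ m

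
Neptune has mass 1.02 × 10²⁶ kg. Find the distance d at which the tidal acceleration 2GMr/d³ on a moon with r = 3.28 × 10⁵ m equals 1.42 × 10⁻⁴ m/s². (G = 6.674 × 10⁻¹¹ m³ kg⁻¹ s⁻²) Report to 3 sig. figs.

2GMr/d³ = a_tidal  ⇒  d = (2GMr / a_tidal)^(1/3)
d = (2 × 6.674×10⁻¹¹ × (1.02 × 10²⁶) × (3.28 × 10⁵) / (1.42 × 10⁻⁴))^(1/3)
  = 3.16 × 10⁸ m

3.16 × 10⁸ m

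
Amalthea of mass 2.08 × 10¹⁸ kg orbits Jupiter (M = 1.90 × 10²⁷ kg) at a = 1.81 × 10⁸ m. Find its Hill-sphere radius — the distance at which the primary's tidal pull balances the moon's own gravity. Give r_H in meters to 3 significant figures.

1.29 × 10⁵ m

r_H ≈ a (m/3M)^(1/3)
    = (1.81 × 10⁸) × (2.08 × 10¹⁸ / (3 × 1.90 × 10²⁷))^(1/3)
    = 1.29 × 10⁵ m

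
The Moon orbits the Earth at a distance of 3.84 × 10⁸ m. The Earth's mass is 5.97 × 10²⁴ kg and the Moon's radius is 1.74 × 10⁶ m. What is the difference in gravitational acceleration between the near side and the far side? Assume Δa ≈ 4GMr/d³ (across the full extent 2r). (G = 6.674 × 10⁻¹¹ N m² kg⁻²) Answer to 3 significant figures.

4.90 × 10⁻⁵ m/s²

a_tidal = 4GMr/d³
        = 4 × (6.674 × 10⁻¹¹) × (5.97 × 10²⁴) × (1.74 × 10⁶) / (3.84 × 10⁸)³
        = 4.90 × 10⁻⁵ m/s²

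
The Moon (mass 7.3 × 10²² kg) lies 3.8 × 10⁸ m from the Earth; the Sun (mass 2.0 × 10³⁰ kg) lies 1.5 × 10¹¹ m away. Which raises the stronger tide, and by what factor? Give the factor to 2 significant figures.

Tidal stretch scales as M/d³; compute that for each body.
The Moon: (7.3 × 10²²) / (3.8 × 10⁸)³ = 1.330 × 10⁻³
The Sun: (2.0 × 10³⁰) / (1.5 × 10¹¹)³ = 5.926 × 10⁻⁴
Ratio (larger/smaller) = 2.2

The Moon, by a factor of ≈ 2.2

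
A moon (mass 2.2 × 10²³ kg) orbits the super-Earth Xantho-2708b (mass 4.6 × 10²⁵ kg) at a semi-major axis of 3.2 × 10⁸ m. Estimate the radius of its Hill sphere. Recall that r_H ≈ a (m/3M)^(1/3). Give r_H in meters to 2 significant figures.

3.7 × 10⁷ m

r_H ≈ a (m/3M)^(1/3)
    = (3.2 × 10⁸) × (2.2 × 10²³ / (3 × 4.6 × 10²⁵))^(1/3)
    = 3.7 × 10⁷ m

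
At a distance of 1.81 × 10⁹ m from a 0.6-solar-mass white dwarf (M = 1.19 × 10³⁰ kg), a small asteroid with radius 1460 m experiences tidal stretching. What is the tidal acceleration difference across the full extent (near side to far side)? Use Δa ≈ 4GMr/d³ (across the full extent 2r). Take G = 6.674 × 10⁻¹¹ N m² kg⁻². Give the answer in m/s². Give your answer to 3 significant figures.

Near-to-far spans 2r, so the tidal difference is twice the near-to-center value: 4GMr/d³.
Δg = 4GMr/d³
   = 4 × (6.674 × 10⁻¹¹) × (1.19 × 10³⁰) × (1460) / (1.81 × 10⁹)³
   = 7.82 × 10⁻⁵ m/s²

7.82 × 10⁻⁵ m/s²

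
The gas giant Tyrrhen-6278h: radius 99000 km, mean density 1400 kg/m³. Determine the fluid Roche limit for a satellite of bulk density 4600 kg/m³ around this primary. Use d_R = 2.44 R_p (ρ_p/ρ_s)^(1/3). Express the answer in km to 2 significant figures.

1.6 × 10⁵ km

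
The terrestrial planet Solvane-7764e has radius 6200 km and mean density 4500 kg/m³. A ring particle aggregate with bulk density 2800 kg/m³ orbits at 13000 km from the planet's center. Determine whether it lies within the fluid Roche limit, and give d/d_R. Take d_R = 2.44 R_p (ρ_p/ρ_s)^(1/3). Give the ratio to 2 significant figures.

d_R = 2.44 × (6200 km) × (4500/2800)^(1/3) = 17720 km
d/d_R = (13000) / (17720) = 0.73
Since d/d_R < 1, the body is inside the Roche limit.

inside; d/d_R ≈ 0.73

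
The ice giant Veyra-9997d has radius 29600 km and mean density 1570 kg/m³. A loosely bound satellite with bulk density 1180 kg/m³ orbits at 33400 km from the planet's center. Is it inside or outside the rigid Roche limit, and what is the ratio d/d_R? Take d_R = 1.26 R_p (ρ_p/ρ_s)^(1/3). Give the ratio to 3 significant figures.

inside; d/d_R ≈ 0.814

d_R = 1.26 × (29600 km) × (1570/1180)^(1/3) = 41020 km
d/d_R = (33400) / (41020) = 0.814
Since d/d_R < 1, the body is inside the Roche limit.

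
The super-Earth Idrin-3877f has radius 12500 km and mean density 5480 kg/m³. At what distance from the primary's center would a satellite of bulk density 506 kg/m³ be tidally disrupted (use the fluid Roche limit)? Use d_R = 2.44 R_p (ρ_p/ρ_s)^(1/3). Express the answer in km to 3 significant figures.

67500 km

d_R = 2.44 × 12500 km × (5480/506)^(1/3)
    = 67500 km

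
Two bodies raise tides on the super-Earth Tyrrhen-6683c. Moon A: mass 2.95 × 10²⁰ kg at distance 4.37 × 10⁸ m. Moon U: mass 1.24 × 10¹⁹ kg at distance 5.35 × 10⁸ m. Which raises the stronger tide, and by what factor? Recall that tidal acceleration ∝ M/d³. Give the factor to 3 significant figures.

The tide-raising term goes as M/d³ (the gradient of a 1/d² field).
Moon A: (2.95 × 10²⁰) / (4.37 × 10⁸)³ = 3.535 × 10⁻⁶
Moon U: (1.24 × 10¹⁹) / (5.35 × 10⁸)³ = 8.098 × 10⁻⁸
Ratio (larger/smaller) = 43.7

Moon A, by a factor of ≈ 43.7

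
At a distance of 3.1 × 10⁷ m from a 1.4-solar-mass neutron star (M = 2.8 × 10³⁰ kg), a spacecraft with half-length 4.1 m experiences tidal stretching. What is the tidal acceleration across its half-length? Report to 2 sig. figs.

Δg = 2GMr/d³
   = 2 × (6.674 × 10⁻¹¹) × (2.8 × 10³⁰) × (4.1) / (3.1 × 10⁷)³
   = 5.1 × 10⁻² m/s²

5.1 × 10⁻² m/s²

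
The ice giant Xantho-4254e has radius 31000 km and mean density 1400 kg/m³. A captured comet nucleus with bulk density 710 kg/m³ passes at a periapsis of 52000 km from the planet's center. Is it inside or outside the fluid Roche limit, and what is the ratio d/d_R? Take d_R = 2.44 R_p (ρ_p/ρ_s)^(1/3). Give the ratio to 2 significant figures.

inside; d/d_R ≈ 0.55

d_R = 2.44 × (31000 km) × (1400/710)^(1/3) = 94850 km
d/d_R = (52000) / (94850) = 0.55
Since d/d_R < 1, the body is inside the Roche limit.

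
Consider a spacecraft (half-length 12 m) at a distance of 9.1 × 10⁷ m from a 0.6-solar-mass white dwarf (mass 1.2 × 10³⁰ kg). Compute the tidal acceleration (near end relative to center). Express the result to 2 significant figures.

Δa = 2GMr/d³
   = 2 × (6.674 × 10⁻¹¹) × (1.2 × 10³⁰) × (12) / (9.1 × 10⁷)³
   = 2.6 × 10⁻³ m/s²

2.6 × 10⁻³ m/s²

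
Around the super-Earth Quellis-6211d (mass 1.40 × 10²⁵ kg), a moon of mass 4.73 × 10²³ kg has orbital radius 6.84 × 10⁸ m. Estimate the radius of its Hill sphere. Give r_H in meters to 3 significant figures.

r_H ≈ a (m/3M)^(1/3)
    = (6.84 × 10⁸) × (4.73 × 10²³ / (3 × 1.40 × 10²⁵))^(1/3)
    = 1.53 × 10⁸ m

1.53 × 10⁸ m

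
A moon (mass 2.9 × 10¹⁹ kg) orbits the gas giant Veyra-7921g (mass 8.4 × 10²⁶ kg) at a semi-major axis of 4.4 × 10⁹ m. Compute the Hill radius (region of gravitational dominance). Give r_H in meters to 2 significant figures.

r_H ≈ a (m/3M)^(1/3)
    = (4.4 × 10⁹) × (2.9 × 10¹⁹ / (3 × 8.4 × 10²⁶))^(1/3)
    = 9.9 × 10⁶ m

9.9 × 10⁶ m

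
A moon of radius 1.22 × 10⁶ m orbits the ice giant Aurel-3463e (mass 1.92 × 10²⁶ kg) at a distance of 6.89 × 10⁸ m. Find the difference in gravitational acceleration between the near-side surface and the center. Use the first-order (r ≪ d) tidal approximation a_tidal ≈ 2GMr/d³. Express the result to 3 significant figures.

Δg = 2GMr/d³
   = 2 × (6.674 × 10⁻¹¹) × (1.92 × 10²⁶) × (1.22 × 10⁶) / (6.89 × 10⁸)³
   = 9.56 × 10⁻⁵ m/s²

9.56 × 10⁻⁵ m/s²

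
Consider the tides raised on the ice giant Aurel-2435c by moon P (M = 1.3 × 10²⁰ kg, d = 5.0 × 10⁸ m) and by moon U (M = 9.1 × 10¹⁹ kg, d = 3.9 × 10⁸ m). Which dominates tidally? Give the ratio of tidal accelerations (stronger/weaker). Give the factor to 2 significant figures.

Moon U, by a factor of ≈ 1.5

The tide-raising term goes as M/d³ (the gradient of a 1/d² field).
Moon P: (1.3 × 10²⁰) / (5.0 × 10⁸)³ = 1.040 × 10⁻⁶
Moon U: (9.1 × 10¹⁹) / (3.9 × 10⁸)³ = 1.534 × 10⁻⁶
Ratio (larger/smaller) = 1.5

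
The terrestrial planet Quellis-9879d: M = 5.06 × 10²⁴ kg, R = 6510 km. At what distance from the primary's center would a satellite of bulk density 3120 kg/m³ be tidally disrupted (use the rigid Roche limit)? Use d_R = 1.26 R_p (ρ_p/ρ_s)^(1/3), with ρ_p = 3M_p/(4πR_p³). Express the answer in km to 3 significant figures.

ρ_p = 3M_p/(4πR_p³) = 3 × (5.06 × 10²⁴) / (4π × (6.51 × 10⁶ m)³) = 4380 kg/m³
d_R = 1.26 × 6510 km × (4380/3120)^(1/3)
    = 9180 km

9180 km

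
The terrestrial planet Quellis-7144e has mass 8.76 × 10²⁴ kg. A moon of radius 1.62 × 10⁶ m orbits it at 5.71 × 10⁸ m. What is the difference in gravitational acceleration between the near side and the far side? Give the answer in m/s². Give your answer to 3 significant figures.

Δa = 4GMr/d³
   = 4 × (6.674 × 10⁻¹¹) × (8.76 × 10²⁴) × (1.62 × 10⁶) / (5.71 × 10⁸)³
   = 2.03 × 10⁻⁵ m/s²

2.03 × 10⁻⁵ m/s²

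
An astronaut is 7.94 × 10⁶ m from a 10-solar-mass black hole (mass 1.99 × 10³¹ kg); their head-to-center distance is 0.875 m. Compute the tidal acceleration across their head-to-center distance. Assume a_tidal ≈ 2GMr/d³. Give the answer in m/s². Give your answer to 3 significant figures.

4.64 m/s²

Δa = 2GMr/d³
   = 2 × (6.674 × 10⁻¹¹) × (1.99 × 10³¹) × (0.875) / (7.94 × 10⁶)³
   = 4.64 m/s²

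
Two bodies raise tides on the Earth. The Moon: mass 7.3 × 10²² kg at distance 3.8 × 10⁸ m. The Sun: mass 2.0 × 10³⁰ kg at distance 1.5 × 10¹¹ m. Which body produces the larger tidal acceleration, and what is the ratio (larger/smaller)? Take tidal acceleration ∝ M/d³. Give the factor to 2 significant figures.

Tidal stretch scales as M/d³; compute that for each body.
The Moon: (7.3 × 10²²) / (3.8 × 10⁸)³ = 1.330 × 10⁻³
The Sun: (2.0 × 10³⁰) / (1.5 × 10¹¹)³ = 5.926 × 10⁻⁴
Ratio (larger/smaller) = 2.2

The Moon, by a factor of ≈ 2.2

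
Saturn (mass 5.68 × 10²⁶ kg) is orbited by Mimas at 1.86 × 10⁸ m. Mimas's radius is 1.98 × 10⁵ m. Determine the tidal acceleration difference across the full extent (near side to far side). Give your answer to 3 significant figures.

a_tidal = 4GMr/d³
        = 4 × (6.674 × 10⁻¹¹) × (5.68 × 10²⁶) × (1.98 × 10⁵) / (1.86 × 10⁸)³
        = 4.67 × 10⁻³ m/s²

4.67 × 10⁻³ m/s²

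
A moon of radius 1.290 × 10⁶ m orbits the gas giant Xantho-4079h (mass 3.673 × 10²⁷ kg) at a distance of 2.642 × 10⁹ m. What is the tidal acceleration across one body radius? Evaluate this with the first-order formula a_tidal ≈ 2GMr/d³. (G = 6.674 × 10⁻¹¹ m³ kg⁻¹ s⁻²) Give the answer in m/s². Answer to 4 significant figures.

Δa = 2GMr/d³
   = 2 × (6.674 × 10⁻¹¹) × (3.673 × 10²⁷) × (1.290 × 10⁶) / (2.642 × 10⁹)³
   = 3.429 × 10⁻⁵ m/s²

3.429 × 10⁻⁵ m/s²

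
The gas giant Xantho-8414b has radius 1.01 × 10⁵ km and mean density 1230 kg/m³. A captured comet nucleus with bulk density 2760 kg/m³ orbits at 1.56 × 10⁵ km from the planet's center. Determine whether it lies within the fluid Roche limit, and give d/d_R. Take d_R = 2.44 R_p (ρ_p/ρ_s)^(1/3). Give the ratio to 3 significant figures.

d_R = 2.44 × (1.01 × 10⁵ km) × (1230/2760)^(1/3) = 1.882 × 10⁵ km
d/d_R = (1.56 × 10⁵) / (1.882 × 10⁵) = 0.829
Since d/d_R < 1, the body is inside the Roche limit.

inside; d/d_R ≈ 0.829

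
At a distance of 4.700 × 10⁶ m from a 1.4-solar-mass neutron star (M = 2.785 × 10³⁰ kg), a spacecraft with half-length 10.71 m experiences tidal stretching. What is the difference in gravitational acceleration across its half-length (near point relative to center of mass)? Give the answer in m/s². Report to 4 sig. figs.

3.835 × 10¹ m/s²

Δg = 2GMr/d³
   = 2 × (6.674 × 10⁻¹¹) × (2.785 × 10³⁰) × (10.71) / (4.700 × 10⁶)³
   = 3.835 × 10¹ m/s²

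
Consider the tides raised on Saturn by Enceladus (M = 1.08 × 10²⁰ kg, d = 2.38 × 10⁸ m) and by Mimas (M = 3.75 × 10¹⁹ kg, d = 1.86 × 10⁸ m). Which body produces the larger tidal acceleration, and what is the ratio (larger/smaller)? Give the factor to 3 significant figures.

Compare M/d³ for the two perturbers:
Enceladus: (1.08 × 10²⁰) / (2.38 × 10⁸)³ = 8.011 × 10⁻⁶
Mimas: (3.75 × 10¹⁹) / (1.86 × 10⁸)³ = 5.828 × 10⁻⁶
Ratio (larger/smaller) = 1.37

Enceladus, by a factor of ≈ 1.37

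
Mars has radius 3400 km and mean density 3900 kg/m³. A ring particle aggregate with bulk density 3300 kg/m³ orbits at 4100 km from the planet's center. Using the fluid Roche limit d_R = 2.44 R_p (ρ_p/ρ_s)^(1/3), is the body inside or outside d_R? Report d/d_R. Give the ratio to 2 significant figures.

inside; d/d_R ≈ 0.47

d_R = 2.44 × (3400 km) × (3900/3300)^(1/3) = 8771 km
d/d_R = (4100) / (8771) = 0.47
Since d/d_R < 1, the body is inside the Roche limit.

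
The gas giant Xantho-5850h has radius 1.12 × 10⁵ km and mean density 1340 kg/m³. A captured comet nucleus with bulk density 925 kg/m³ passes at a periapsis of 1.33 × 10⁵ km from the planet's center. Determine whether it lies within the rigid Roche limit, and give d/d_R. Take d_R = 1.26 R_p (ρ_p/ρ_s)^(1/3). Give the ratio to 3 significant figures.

d_R = 1.26 × (1.12 × 10⁵ km) × (1340/925)^(1/3) = 1.597 × 10⁵ km
d/d_R = (1.33 × 10⁵) / (1.597 × 10⁵) = 0.833
Since d/d_R < 1, the body is inside the Roche limit.

inside; d/d_R ≈ 0.833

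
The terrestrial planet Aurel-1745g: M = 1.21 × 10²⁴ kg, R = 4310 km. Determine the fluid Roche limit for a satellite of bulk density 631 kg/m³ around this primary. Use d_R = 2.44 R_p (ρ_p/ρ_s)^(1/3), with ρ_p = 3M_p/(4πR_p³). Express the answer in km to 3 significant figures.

18800 km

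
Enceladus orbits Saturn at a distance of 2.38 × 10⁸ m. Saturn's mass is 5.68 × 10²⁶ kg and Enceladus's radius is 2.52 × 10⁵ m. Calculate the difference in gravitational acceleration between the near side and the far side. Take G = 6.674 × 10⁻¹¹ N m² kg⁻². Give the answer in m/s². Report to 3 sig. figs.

2.83 × 10⁻³ m/s²

The field gradient is 2GM/d³; across the full diameter 2r the difference is 4GMr/d³.
Δg = 4GMr/d³
   = 4 × (6.674 × 10⁻¹¹) × (5.68 × 10²⁶) × (2.52 × 10⁵) / (2.38 × 10⁸)³
   = 2.83 × 10⁻³ m/s²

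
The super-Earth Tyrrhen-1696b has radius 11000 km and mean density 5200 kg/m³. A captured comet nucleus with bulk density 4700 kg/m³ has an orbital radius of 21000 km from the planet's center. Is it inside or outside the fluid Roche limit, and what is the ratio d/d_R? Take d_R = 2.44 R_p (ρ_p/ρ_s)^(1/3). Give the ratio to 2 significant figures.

d_R = 2.44 × (11000 km) × (5200/4700)^(1/3) = 27760 km
d/d_R = (21000) / (27760) = 0.76
Since d/d_R < 1, the body is inside the Roche limit.

inside; d/d_R ≈ 0.76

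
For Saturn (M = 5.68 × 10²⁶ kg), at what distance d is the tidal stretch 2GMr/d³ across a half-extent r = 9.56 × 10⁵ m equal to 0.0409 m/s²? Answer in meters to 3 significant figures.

1.21 × 10⁸ m

2GMr/d³ = a_tidal  ⇒  d = (2GMr / a_tidal)^(1/3)
d = (2 × 6.674×10⁻¹¹ × (5.68 × 10²⁶) × (9.56 × 10⁵) / (0.0409))^(1/3)
  = 1.21 × 10⁸ m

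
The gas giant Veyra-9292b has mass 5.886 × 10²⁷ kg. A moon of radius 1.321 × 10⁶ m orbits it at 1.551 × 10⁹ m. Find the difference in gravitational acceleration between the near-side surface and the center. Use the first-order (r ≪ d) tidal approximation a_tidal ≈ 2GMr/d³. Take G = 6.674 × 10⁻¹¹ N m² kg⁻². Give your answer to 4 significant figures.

2.782 × 10⁻⁴ m/s²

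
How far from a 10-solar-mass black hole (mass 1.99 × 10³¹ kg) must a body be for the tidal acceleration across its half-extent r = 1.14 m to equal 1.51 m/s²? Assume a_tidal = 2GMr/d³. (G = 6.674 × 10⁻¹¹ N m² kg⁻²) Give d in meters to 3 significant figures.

2GMr/d³ = a_tidal  ⇒  d = (2GMr / a_tidal)^(1/3)
d = (2 × 6.674×10⁻¹¹ × (1.99 × 10³¹) × (1.14) / (1.51))^(1/3)
  = 1.26 × 10⁷ m

1.26 × 10⁷ m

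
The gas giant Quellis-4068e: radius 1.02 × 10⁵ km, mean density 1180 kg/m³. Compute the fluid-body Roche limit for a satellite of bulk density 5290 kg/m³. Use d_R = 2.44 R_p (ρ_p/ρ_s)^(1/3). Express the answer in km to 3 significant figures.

d_R = 2.44 × 1.02 × 10⁵ km × (1180/5290)^(1/3)
    = 1.51 × 10⁵ km

1.51 × 10⁵ km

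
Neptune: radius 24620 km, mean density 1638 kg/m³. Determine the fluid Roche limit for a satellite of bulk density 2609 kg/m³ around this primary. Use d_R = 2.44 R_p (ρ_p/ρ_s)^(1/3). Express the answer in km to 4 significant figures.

d_R = 2.44 × 24620 km × (1638/2609)^(1/3)
    = 51440 km

51440 km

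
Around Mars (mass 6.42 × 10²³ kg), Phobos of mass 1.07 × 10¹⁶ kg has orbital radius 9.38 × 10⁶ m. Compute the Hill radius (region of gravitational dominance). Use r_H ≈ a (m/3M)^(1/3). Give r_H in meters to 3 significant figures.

1.66 × 10⁴ m

r_H ≈ a (m/3M)^(1/3)
    = (9.38 × 10⁶) × (1.07 × 10¹⁶ / (3 × 6.42 × 10²³))^(1/3)
    = 1.66 × 10⁴ m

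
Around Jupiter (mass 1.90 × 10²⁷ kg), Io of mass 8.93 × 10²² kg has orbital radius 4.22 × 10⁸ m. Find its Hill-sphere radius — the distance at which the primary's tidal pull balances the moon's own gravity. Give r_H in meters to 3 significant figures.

1.06 × 10⁷ m

r_H ≈ a (m/3M)^(1/3)
    = (4.22 × 10⁸) × (8.93 × 10²² / (3 × 1.90 × 10²⁷))^(1/3)
    = 1.06 × 10⁷ m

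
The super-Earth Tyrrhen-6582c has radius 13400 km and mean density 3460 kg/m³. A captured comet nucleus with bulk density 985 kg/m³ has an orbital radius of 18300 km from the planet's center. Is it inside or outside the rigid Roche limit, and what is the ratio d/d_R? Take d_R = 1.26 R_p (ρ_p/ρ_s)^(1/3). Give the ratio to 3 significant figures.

inside; d/d_R ≈ 0.713

d_R = 1.26 × (13400 km) × (3460/985)^(1/3) = 25670 km
d/d_R = (18300) / (25670) = 0.713
Since d/d_R < 1, the body is inside the Roche limit.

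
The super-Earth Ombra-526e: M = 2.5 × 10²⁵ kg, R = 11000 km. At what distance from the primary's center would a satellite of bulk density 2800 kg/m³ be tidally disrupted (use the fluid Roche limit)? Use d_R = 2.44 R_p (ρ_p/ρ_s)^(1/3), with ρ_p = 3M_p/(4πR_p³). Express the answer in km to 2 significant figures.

31000 km

ρ_p = 3M_p/(4πR_p³) = 3 × (2.5 × 10²⁵) / (4π × (1.1 × 10⁷ m)³) = 4500 kg/m³
d_R = 2.44 × 11000 km × (4500/2800)^(1/3)
    = 31000 km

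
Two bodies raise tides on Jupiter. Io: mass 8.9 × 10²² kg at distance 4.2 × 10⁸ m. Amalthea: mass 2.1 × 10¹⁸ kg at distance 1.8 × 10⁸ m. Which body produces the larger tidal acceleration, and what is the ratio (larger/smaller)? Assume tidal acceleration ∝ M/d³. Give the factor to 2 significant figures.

Io, by a factor of ≈ 3300

The tide-raising term goes as M/d³ (the gradient of a 1/d² field).
Io: (8.9 × 10²²) / (4.2 × 10⁸)³ = 1.201 × 10⁻³
Amalthea: (2.1 × 10¹⁸) / (1.8 × 10⁸)³ = 3.601 × 10⁻⁷
Ratio (larger/smaller) = 3300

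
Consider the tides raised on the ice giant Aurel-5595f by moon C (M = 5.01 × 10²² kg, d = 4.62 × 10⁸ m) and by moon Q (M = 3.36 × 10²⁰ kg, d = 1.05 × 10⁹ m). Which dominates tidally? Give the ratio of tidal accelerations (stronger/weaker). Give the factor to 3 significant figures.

Tidal stretch scales as M/d³; compute that for each body.
Moon C: (5.01 × 10²²) / (4.62 × 10⁸)³ = 5.081 × 10⁻⁴
Moon Q: (3.36 × 10²⁰) / (1.05 × 10⁹)³ = 2.902 × 10⁻⁷
Ratio (larger/smaller) = 1750

Moon C, by a factor of ≈ 1750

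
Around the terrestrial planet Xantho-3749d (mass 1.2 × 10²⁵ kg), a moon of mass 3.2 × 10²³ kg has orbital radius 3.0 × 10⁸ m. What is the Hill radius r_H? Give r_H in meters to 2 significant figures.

r_H ≈ a (m/3M)^(1/3)
    = (3.0 × 10⁸) × (3.2 × 10²³ / (3 × 1.2 × 10²⁵))^(1/3)
    = 6.2 × 10⁷ m

6.2 × 10⁷ m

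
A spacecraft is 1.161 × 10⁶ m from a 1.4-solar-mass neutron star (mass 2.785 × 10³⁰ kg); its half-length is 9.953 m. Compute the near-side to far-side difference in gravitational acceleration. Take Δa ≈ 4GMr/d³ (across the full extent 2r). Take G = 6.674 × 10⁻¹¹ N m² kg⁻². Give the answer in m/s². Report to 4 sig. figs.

4.729 × 10³ m/s²

Δa = 4GMr/d³
   = 4 × (6.674 × 10⁻¹¹) × (2.785 × 10³⁰) × (9.953) / (1.161 × 10⁶)³
   = 4.729 × 10³ m/s²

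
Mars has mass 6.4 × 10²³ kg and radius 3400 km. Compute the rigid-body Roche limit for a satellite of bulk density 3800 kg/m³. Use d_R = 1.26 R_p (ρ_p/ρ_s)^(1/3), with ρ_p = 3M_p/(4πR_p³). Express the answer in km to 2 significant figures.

ρ_p = 3M_p/(4πR_p³) = 3 × (6.4 × 10²³) / (4π × (3.4 × 10⁶ m)³) = 3900 kg/m³
d_R = 1.26 × 3400 km × (3900/3800)^(1/3)
    = 4300 km

4300 km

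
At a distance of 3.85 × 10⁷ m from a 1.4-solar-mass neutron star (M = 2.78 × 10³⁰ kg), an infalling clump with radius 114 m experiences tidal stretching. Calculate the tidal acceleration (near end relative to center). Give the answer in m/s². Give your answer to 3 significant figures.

Differencing GM/(d−r)² and GM/d² to first order in r/d gives 2GMr/d³.
Δa = 2GMr/d³
   = 2 × (6.674 × 10⁻¹¹) × (2.78 × 10³⁰) × (114) / (3.85 × 10⁷)³
   = 7.41 × 10⁻¹ m/s²

7.41 × 10⁻¹ m/s²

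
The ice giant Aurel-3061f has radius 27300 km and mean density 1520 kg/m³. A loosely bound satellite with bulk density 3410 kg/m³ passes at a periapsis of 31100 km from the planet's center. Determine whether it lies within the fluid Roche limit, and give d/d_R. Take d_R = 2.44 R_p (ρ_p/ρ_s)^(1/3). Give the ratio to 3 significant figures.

d_R = 2.44 × (27300 km) × (1520/3410)^(1/3) = 50880 km
d/d_R = (31100) / (50880) = 0.611
Since d/d_R < 1, the body is inside the Roche limit.

inside; d/d_R ≈ 0.611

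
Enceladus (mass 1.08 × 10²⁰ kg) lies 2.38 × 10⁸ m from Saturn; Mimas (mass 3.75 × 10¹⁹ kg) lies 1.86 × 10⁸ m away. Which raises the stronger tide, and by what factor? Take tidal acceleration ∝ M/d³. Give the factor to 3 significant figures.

Enceladus, by a factor of ≈ 1.37

Tidal acceleration ∝ M/d³, so compare M/d³ for each.
Enceladus: (1.08 × 10²⁰) / (2.38 × 10⁸)³ = 8.011 × 10⁻⁶
Mimas: (3.75 × 10¹⁹) / (1.86 × 10⁸)³ = 5.828 × 10⁻⁶
Ratio (larger/smaller) = 1.37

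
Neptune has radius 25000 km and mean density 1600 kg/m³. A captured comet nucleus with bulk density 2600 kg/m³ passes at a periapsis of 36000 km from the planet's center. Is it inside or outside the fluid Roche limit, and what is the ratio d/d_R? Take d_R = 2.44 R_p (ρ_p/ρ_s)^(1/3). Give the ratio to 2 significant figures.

inside; d/d_R ≈ 0.69

d_R = 2.44 × (25000 km) × (1600/2600)^(1/3) = 51890 km
d/d_R = (36000) / (51890) = 0.69
Since d/d_R < 1, the body is inside the Roche limit.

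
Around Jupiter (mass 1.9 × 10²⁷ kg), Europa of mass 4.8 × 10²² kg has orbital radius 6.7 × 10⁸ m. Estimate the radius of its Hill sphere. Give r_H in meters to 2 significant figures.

1.4 × 10⁷ m

r_H ≈ a (m/3M)^(1/3)
    = (6.7 × 10⁸) × (4.8 × 10²² / (3 × 1.9 × 10²⁷))^(1/3)
    = 1.4 × 10⁷ m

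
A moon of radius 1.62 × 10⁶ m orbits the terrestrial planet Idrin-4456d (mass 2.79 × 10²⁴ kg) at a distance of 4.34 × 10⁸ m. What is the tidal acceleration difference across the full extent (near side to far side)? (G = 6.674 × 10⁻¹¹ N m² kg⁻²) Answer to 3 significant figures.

a_tidal = 4GMr/d³
        = 4 × (6.674 × 10⁻¹¹) × (2.79 × 10²⁴) × (1.62 × 10⁶) / (4.34 × 10⁸)³
        = 1.48 × 10⁻⁵ m/s²

1.48 × 10⁻⁵ m/s²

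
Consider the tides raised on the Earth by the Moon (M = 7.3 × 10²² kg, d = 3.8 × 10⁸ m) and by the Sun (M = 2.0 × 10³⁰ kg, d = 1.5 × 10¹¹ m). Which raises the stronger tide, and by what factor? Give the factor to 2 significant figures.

Tidal acceleration ∝ M/d³, so compare M/d³ for each.
The Moon: (7.3 × 10²²) / (3.8 × 10⁸)³ = 1.330 × 10⁻³
The Sun: (2.0 × 10³⁰) / (1.5 × 10¹¹)³ = 5.926 × 10⁻⁴
Ratio (larger/smaller) = 2.2

The Moon, by a factor of ≈ 2.2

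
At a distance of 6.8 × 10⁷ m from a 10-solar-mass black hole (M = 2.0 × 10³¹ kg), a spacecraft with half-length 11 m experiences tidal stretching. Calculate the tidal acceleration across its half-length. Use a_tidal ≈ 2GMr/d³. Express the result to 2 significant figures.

Differencing GM/(d−r)² and GM/d² to first order in r/d gives 2GMr/d³.
Δg = 2GMr/d³
   = 2 × (6.674 × 10⁻¹¹) × (2.0 × 10³¹) × (11) / (6.8 × 10⁷)³
   = 9.3 × 10⁻² m/s²

9.3 × 10⁻² m/s²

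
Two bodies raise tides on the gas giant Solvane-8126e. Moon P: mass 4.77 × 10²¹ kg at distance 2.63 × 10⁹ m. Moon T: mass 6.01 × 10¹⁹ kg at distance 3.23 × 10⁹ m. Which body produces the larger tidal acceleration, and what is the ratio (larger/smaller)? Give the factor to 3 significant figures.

The tide-raising term goes as M/d³ (the gradient of a 1/d² field).
Moon P: (4.77 × 10²¹) / (2.63 × 10⁹)³ = 2.622 × 10⁻⁷
Moon T: (6.01 × 10¹⁹) / (3.23 × 10⁹)³ = 1.783 × 10⁻⁹
Ratio (larger/smaller) = 147

Moon P, by a factor of ≈ 147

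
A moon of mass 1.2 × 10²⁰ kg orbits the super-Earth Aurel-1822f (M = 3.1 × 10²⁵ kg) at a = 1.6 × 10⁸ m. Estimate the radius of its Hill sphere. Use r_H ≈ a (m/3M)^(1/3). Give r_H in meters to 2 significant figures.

1.7 × 10⁶ m

r_H ≈ a (m/3M)^(1/3)
    = (1.6 × 10⁸) × (1.2 × 10²⁰ / (3 × 3.1 × 10²⁵))^(1/3)
    = 1.7 × 10⁶ m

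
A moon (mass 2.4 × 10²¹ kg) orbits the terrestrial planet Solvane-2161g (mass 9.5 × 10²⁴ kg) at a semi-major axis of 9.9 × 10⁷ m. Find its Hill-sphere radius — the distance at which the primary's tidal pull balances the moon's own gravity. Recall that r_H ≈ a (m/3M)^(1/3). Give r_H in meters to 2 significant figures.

4.3 × 10⁶ m

r_H ≈ a (m/3M)^(1/3)
    = (9.9 × 10⁷) × (2.4 × 10²¹ / (3 × 9.5 × 10²⁴))^(1/3)
    = 4.3 × 10⁶ m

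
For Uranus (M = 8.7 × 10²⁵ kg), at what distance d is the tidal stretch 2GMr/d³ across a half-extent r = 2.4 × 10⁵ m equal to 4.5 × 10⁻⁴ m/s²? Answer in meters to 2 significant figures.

1.8 × 10⁸ m

2GMr/d³ = a_tidal  ⇒  d = (2GMr / a_tidal)^(1/3)
d = (2 × 6.674×10⁻¹¹ × (8.7 × 10²⁵) × (2.4 × 10⁵) / (4.5 × 10⁻⁴))^(1/3)
  = 1.8 × 10⁸ m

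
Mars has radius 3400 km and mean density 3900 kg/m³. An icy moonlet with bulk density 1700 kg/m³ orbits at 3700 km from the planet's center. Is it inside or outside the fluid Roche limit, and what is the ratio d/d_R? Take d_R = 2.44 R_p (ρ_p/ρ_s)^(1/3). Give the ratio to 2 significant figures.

inside; d/d_R ≈ 0.34

d_R = 2.44 × (3400 km) × (3900/1700)^(1/3) = 10940 km
d/d_R = (3700) / (10940) = 0.34
Since d/d_R < 1, the body is inside the Roche limit.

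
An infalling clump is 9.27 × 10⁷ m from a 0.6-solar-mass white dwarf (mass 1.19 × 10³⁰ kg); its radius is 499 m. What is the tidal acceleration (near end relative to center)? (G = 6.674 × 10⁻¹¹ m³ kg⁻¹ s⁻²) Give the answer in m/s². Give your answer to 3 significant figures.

9.95 × 10⁻² m/s²

Differencing GM/(d−r)² and GM/d² to first order in r/d gives 2GMr/d³.
Δg = 2GMr/d³
   = 2 × (6.674 × 10⁻¹¹) × (1.19 × 10³⁰) × (499) / (9.27 × 10⁷)³
   = 9.95 × 10⁻² m/s²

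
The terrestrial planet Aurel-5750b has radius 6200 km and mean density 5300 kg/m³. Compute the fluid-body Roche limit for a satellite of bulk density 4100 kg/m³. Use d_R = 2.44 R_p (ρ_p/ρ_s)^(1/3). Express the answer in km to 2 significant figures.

16000 km

d_R = 2.44 × 6200 km × (5300/4100)^(1/3)
    = 16000 km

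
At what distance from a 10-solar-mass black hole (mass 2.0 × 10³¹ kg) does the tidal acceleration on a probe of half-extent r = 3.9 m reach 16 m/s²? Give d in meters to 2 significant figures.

2GMr/d³ = a_tidal  ⇒  d = (2GMr / a_tidal)^(1/3)
d = (2 × 6.674×10⁻¹¹ × (2.0 × 10³¹) × (3.9) / (16))^(1/3)
  = 8.7 × 10⁶ m

8.7 × 10⁶ m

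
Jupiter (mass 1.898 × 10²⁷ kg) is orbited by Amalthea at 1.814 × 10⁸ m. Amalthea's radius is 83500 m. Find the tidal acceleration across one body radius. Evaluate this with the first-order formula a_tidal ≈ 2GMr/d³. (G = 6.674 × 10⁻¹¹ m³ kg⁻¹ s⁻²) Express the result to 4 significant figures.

3.544 × 10⁻³ m/s²

Δg = 2GMr/d³
   = 2 × (6.674 × 10⁻¹¹) × (1.898 × 10²⁷) × (83500) / (1.814 × 10⁸)³
   = 3.544 × 10⁻³ m/s²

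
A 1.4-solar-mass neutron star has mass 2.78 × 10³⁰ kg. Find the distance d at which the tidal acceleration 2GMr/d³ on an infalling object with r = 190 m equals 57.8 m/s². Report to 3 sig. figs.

1.07 × 10⁷ m

2GMr/d³ = a_tidal  ⇒  d = (2GMr / a_tidal)^(1/3)
d = (2 × 6.674×10⁻¹¹ × (2.78 × 10³⁰) × (190) / (57.8))^(1/3)
  = 1.07 × 10⁷ m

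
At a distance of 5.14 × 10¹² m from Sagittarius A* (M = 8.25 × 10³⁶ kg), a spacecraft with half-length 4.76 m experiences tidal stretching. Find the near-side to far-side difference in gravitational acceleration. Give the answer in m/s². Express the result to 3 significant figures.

7.72 × 10⁻¹¹ m/s²

a_tidal = 4GMr/d³
        = 4 × (6.674 × 10⁻¹¹) × (8.25 × 10³⁶) × (4.76) / (5.14 × 10¹²)³
        = 7.72 × 10⁻¹¹ m/s²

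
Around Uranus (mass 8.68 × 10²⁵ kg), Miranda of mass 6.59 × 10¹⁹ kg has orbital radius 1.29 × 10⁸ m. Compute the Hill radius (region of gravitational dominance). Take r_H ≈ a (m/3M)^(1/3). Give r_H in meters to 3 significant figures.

r_H ≈ a (m/3M)^(1/3)
    = (1.29 × 10⁸) × (6.59 × 10¹⁹ / (3 × 8.68 × 10²⁵))^(1/3)
    = 8.16 × 10⁵ m

8.16 × 10⁵ m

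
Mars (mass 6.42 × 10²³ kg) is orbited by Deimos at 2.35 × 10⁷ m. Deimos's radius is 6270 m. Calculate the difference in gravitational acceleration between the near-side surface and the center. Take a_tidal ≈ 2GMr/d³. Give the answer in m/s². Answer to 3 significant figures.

The tidal stretch is the gradient of GM/d² times the body's extent r, hence the 1/d³ dependence.
a_tidal = 2GMr/d³
        = 2 × (6.674 × 10⁻¹¹) × (6.42 × 10²³) × (6270) / (2.35 × 10⁷)³
        = 4.14 × 10⁻⁵ m/s²

4.14 × 10⁻⁵ m/s²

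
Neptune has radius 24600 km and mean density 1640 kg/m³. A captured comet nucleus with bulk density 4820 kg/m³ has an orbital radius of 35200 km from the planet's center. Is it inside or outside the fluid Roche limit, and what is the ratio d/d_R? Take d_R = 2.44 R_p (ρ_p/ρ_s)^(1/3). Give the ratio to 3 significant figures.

inside; d/d_R ≈ 0.840

d_R = 2.44 × (24600 km) × (1640/4820)^(1/3) = 41900 km
d/d_R = (35200) / (41900) = 0.840
Since d/d_R < 1, the body is inside the Roche limit.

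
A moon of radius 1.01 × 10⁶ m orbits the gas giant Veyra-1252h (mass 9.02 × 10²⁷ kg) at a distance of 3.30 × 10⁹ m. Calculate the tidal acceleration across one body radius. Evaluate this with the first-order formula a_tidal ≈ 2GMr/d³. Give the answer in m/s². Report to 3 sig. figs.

3.38 × 10⁻⁵ m/s²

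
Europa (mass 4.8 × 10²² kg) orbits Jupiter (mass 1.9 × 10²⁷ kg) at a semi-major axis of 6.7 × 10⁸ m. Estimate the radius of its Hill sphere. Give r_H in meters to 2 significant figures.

1.4 × 10⁷ m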